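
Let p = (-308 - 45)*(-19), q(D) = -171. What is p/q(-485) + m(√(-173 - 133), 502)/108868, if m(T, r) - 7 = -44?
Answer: -38430737/979812 ≈ -39.223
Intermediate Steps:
m(T, r) = -37 (m(T, r) = 7 - 44 = -37)
p = 6707 (p = -353*(-19) = 6707)
p/q(-485) + m(√(-173 - 133), 502)/108868 = 6707/(-171) - 37/108868 = 6707*(-1/171) - 37*1/108868 = -353/9 - 37/108868 = -38430737/979812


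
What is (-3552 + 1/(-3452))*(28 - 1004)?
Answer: 2991807220/863 ≈ 3.4668e+6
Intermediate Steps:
(-3552 + 1/(-3452))*(28 - 1004) = (-3552 - 1/3452)*(-976) = -12261505/3452*(-976) = 2991807220/863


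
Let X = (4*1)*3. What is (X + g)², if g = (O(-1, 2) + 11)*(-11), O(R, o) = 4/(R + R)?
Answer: 7569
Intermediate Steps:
O(R, o) = 2/R (O(R, o) = 4/((2*R)) = 4*(1/(2*R)) = 2/R)
g = -99 (g = (2/(-1) + 11)*(-11) = (2*(-1) + 11)*(-11) = (-2 + 11)*(-11) = 9*(-11) = -99)
X = 12 (X = 4*3 = 12)
(X + g)² = (12 - 99)² = (-87)² = 7569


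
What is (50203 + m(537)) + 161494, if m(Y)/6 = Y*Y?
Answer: 1941911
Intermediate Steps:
m(Y) = 6*Y**2 (m(Y) = 6*(Y*Y) = 6*Y**2)
(50203 + m(537)) + 161494 = (50203 + 6*537**2) + 161494 = (50203 + 6*288369) + 161494 = (50203 + 1730214) + 161494 = 1780417 + 161494 = 1941911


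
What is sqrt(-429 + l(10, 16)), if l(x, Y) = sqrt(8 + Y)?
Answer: sqrt(-429 + 2*sqrt(6)) ≈ 20.594*I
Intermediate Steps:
sqrt(-429 + l(10, 16)) = sqrt(-429 + sqrt(8 + 16)) = sqrt(-429 + sqrt(24)) = sqrt(-429 + 2*sqrt(6))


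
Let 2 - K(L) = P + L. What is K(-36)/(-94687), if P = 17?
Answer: -21/94687 ≈ -0.00022178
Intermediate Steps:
K(L) = -15 - L (K(L) = 2 - (17 + L) = 2 + (-17 - L) = -15 - L)
K(-36)/(-94687) = (-15 - 1*(-36))/(-94687) = (-15 + 36)*(-1/94687) = 21*(-1/94687) = -21/94687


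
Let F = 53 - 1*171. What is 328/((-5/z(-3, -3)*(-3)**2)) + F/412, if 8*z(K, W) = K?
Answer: 7561/3090 ≈ 2.4469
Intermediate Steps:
F = -118 (F = 53 - 171 = -118)
z(K, W) = K/8
328/((-5/z(-3, -3)*(-3)**2)) + F/412 = 328/((-5/((1/8)*(-3))*(-3)**2)) - 118/412 = 328/((-5/(-3/8)*9)) - 118*1/412 = 328/((-5*(-8/3)*9)) - 59/206 = 328/(((40/3)*9)) - 59/206 = 328/120 - 59/206 = 328*(1/120) - 59/206 = 41/15 - 59/206 = 7561/3090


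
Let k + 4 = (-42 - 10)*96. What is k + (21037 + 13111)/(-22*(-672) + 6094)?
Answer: -52136170/10439 ≈ -4994.4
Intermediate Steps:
k = -4996 (k = -4 + (-42 - 10)*96 = -4 - 52*96 = -4 - 4992 = -4996)
k + (21037 + 13111)/(-22*(-672) + 6094) = -4996 + (21037 + 13111)/(-22*(-672) + 6094) = -4996 + 34148/(14784 + 6094) = -4996 + 34148/20878 = -4996 + 34148*(1/20878) = -4996 + 17074/10439 = -52136170/10439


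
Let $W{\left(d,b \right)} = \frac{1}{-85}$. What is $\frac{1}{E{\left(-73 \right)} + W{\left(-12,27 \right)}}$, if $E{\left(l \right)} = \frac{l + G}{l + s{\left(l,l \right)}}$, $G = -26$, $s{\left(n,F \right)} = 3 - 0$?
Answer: $\frac{1190}{1669} \approx 0.713$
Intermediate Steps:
$s{\left(n,F \right)} = 3$ ($s{\left(n,F \right)} = 3 + 0 = 3$)
$W{\left(d,b \right)} = - \frac{1}{85}$
$E{\left(l \right)} = \frac{-26 + l}{3 + l}$ ($E{\left(l \right)} = \frac{l - 26}{l + 3} = \frac{-26 + l}{3 + l}$)
$\frac{1}{E{\left(-73 \right)} + W{\left(-12,27 \right)}} = \frac{1}{\frac{-26 - 73}{3 - 73} - \frac{1}{85}} = \frac{1}{\frac{1}{-70} \left(-99\right) - \frac{1}{85}} = \frac{1}{\left(- \frac{1}{70}\right) \left(-99\right) - \frac{1}{85}} = \frac{1}{\frac{99}{70} - \frac{1}{85}} = \frac{1}{\frac{1669}{1190}} = \frac{1190}{1669}$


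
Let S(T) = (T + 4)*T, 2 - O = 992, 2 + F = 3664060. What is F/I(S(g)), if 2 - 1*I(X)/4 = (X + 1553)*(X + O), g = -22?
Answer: 1832029/2315416 ≈ 0.79123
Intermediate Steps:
F = 3664058 (F = -2 + 3664060 = 3664058)
O = -990 (O = 2 - 1*992 = 2 - 992 = -990)
S(T) = T*(4 + T) (S(T) = (4 + T)*T = T*(4 + T))
I(X) = 8 - 4*(-990 + X)*(1553 + X) (I(X) = 8 - 4*(X + 1553)*(X - 990) = 8 - 4*(1553 + X)*(-990 + X) = 8 - 4*(-990 + X)*(1553 + X))
F/I(S(g)) = 3664058/(6149888 - (-49544)*(4 - 22) - 4*484*(4 - 22)**2) = 3664058/(6149888 - (-49544)*(-18) - 4*(-22*(-18))**2) = 3664058/(6149888 - 2252*396 - 4*396**2) = 3664058/(6149888 - 891792 - 4*156816) = 3664058/(6149888 - 891792 - 627264) = 3664058/4630832 = 3664058*(1/4630832) = 1832029/2315416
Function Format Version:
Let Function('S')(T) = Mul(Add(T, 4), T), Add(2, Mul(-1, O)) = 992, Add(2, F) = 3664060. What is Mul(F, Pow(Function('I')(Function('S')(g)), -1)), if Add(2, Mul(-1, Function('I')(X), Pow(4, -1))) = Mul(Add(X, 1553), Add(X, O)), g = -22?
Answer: Rational(1832029, 2315416) ≈ 0.79123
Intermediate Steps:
F = 3664058 (F = Add(-2, 3664060) = 3664058)
O = -990 (O = Add(2, Mul(-1, 992)) = Add(2, -992) = -990)
Function('S')(T) = Mul(T, Add(4, T)) (Function('S')(T) = Mul(Add(4, T), T) = Mul(T, Add(4, T)))
Function('I')(X) = Add(8, Mul(-4, Add(-990, X), Add(1553, X))) (Function('I')(X) = Add(8, Mul(-4, Mul(Add(X, 1553), Add(X, -990)))) = Add(8, Mul(-4, Mul(Add(1553, X), Add(-990, X)))) = Add(8, Mul(-4, Mul(Add(-990, X), Add(1553, X)))) = Add(8, Mul(-4, Add(-990, X), Add(1553, X))))
Mul(F, Pow(Function('I')(Function('S')(g)), -1)) = Mul(3664058, Pow(Add(6149888, Mul(-2252, Mul(-22, Add(4, -22))), Mul(-4, Pow(Mul(-22, Add(4, -22)), 2))), -1)) = Mul(3664058, Pow(Add(6149888, Mul(-2252, Mul(-22, -18)), Mul(-4, Pow(Mul(-22, -18), 2))), -1)) = Mul(3664058, Pow(Add(6149888, Mul(-2252, 396), Mul(-4, Pow(396, 2))), -1)) = Mul(3664058, Pow(Add(6149888, -891792, Mul(-4, 156816)), -1)) = Mul(3664058, Pow(Add(6149888, -891792, -627264), -1)) = Mul(3664058, Pow(4630832, -1)) = Mul(3664058, Rational(1, 4630832)) = Rational(1832029, 2315416)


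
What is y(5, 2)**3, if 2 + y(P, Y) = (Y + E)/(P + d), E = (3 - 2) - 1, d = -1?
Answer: -27/8 ≈ -3.3750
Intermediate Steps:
E = 0 (E = 1 - 1 = 0)
y(P, Y) = -2 + Y/(-1 + P) (y(P, Y) = -2 + (Y + 0)/(P - 1) = -2 + Y/(-1 + P))
y(5, 2)**3 = ((2 + 2 - 2*5)/(-1 + 5))**3 = ((2 + 2 - 10)/4)**3 = ((1/4)*(-6))**3 = (-3/2)**3 = -27/8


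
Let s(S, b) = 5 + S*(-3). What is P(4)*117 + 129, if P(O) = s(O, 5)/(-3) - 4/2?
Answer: 168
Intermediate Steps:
s(S, b) = 5 - 3*S
P(O) = -11/3 + O (P(O) = (5 - 3*O)/(-3) - 4/2 = (5 - 3*O)*(-⅓) - 4*½ = (-5/3 + O) - 2 = -11/3 + O)
P(4)*117 + 129 = (-11/3 + 4)*117 + 129 = (⅓)*117 + 129 = 39 + 129 = 168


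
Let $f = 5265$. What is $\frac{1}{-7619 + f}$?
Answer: $- \frac{1}{2354} \approx -0.00042481$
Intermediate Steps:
$\frac{1}{-7619 + f} = \frac{1}{-7619 + 5265} = \frac{1}{-2354} = - \frac{1}{2354}$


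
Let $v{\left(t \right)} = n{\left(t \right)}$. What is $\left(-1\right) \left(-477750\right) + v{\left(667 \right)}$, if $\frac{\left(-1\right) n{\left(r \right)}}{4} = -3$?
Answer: $477762$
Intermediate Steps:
$n{\left(r \right)} = 12$ ($n{\left(r \right)} = \left(-4\right) \left(-3\right) = 12$)
$v{\left(t \right)} = 12$
$\left(-1\right) \left(-477750\right) + v{\left(667 \right)} = \left(-1\right) \left(-477750\right) + 12 = 477750 + 12 = 477762$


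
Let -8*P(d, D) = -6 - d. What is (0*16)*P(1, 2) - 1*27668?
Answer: -27668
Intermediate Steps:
P(d, D) = ¾ + d/8 (P(d, D) = -(-6 - d)/8 = ¾ + d/8)
(0*16)*P(1, 2) - 1*27668 = (0*16)*(¾ + (⅛)*1) - 1*27668 = 0*(¾ + ⅛) - 27668 = 0*(7/8) - 27668 = 0 - 27668 = -27668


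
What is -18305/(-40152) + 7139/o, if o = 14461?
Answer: 78764819/82948296 ≈ 0.94956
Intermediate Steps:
-18305/(-40152) + 7139/o = -18305/(-40152) + 7139/14461 = -18305*(-1/40152) + 7139*(1/14461) = 2615/5736 + 7139/14461 = 78764819/82948296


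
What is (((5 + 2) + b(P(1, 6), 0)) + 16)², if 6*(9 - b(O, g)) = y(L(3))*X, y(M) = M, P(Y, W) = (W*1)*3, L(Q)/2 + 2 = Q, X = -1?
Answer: 9409/9 ≈ 1045.4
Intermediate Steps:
L(Q) = -4 + 2*Q
P(Y, W) = 3*W (P(Y, W) = W*3 = 3*W)
b(O, g) = 28/3 (b(O, g) = 9 - (-4 + 2*3)*(-1)/6 = 9 - (-4 + 6)*(-1)/6 = 9 - (-1)/3 = 9 - ⅙*(-2) = 9 + ⅓ = 28/3)
(((5 + 2) + b(P(1, 6), 0)) + 16)² = (((5 + 2) + 28/3) + 16)² = ((7 + 28/3) + 16)² = (49/3 + 16)² = (97/3)² = 9409/9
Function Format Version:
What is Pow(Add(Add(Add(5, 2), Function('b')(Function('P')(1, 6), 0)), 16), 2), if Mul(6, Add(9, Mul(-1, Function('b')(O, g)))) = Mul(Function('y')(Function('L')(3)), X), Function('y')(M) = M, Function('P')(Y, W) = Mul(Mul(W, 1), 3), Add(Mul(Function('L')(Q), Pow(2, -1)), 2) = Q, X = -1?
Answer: Rational(9409, 9) ≈ 1045.4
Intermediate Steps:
Function('L')(Q) = Add(-4, Mul(2, Q))
Function('P')(Y, W) = Mul(3, W) (Function('P')(Y, W) = Mul(W, 3) = Mul(3, W))
Function('b')(O, g) = Rational(28, 3) (Function('b')(O, g) = Add(9, Mul(Rational(-1, 6), Mul(Add(-4, Mul(2, 3)), -1))) = Add(9, Mul(Rational(-1, 6), Mul(Add(-4, 6), -1))) = Add(9, Mul(Rational(-1, 6), Mul(2, -1))) = Add(9, Mul(Rational(-1, 6), -2)) = Add(9, Rational(1, 3)) = Rational(28, 3))
Pow(Add(Add(Add(5, 2), Function('b')(Function('P')(1, 6), 0)), 16), 2) = Pow(Add(Add(Add(5, 2), Rational(28, 3)), 16), 2) = Pow(Add(Add(7, Rational(28, 3)), 16), 2) = Pow(Add(Rational(49, 3), 16), 2) = Pow(Rational(97, 3), 2) = Rational(9409, 9)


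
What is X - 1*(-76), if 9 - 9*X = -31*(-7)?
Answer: 476/9 ≈ 52.889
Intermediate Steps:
X = -208/9 (X = 1 - (-31)*(-7)/9 = 1 - 1/9*217 = 1 - 217/9 = -208/9 ≈ -23.111)
X - 1*(-76) = -208/9 - 1*(-76) = -208/9 + 76 = 476/9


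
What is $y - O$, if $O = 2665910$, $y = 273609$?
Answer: $-2392301$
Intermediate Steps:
$y - O = 273609 - 2665910 = -2392301$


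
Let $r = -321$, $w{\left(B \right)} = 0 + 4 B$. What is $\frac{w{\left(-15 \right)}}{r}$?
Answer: $\frac{20}{107} \approx 0.18692$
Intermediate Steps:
$w{\left(B \right)} = 4 B$
$\frac{w{\left(-15 \right)}}{r} = \frac{4 \left(-15\right)}{-321} = \left(-60\right) \left(- \frac{1}{321}\right) = \frac{20}{107}$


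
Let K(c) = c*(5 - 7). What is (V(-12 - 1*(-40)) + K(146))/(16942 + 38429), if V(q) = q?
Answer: -88/18457 ≈ -0.0047678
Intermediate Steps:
K(c) = -2*c (K(c) = c*(-2) = -2*c)
(V(-12 - 1*(-40)) + K(146))/(16942 + 38429) = ((-12 - 1*(-40)) - 2*146)/(16942 + 38429) = ((-12 + 40) - 292)/55371 = (28 - 292)*(1/55371) = -264*1/55371 = -88/18457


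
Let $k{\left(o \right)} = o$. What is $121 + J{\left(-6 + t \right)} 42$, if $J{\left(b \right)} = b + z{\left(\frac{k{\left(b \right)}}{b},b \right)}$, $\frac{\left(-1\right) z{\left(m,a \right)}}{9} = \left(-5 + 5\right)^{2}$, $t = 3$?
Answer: $-5$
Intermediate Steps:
$z{\left(m,a \right)} = 0$ ($z{\left(m,a \right)} = - 9 \left(-5 + 5\right)^{2} = - 9 \cdot 0^{2} = \left(-9\right) 0 = 0$)
$J{\left(b \right)} = b$ ($J{\left(b \right)} = b + 0 = b$)
$121 + J{\left(-6 + t \right)} 42 = 121 + \left(-6 + 3\right) 42 = 121 - 126 = -5$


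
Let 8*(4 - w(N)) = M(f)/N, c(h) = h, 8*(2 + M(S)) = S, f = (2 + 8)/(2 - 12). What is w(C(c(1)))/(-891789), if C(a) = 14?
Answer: -3601/799042944 ≈ -4.5066e-6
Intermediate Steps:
f = -1 (f = 10/(-10) = 10*(-1/10) = -1)
M(S) = -2 + S/8
w(N) = 4 + 17/(64*N) (w(N) = 4 - (-2 + (1/8)*(-1))/(8*N) = 4 - (-2 - 1/8)/(8*N) = 4 - (-17)/(64*N) = 4 + 17/(64*N))
w(C(c(1)))/(-891789) = (4 + (17/64)/14)/(-891789) = (4 + (17/64)*(1/14))*(-1/891789) = (4 + 17/896)*(-1/891789) = (3601/896)*(-1/891789) = -3601/799042944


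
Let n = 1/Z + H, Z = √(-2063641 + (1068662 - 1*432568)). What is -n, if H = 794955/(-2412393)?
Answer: 264985/804131 + I*√1427547/1427547 ≈ 0.32953 + 0.00083696*I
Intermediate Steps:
H = -264985/804131 (H = 794955*(-1/2412393) = -264985/804131 ≈ -0.32953)
Z = I*√1427547 (Z = √(-2063641 + (1068662 - 432568)) = √(-2063641 + 636094) = √(-1427547) = I*√1427547 ≈ 1194.8*I)
n = -264985/804131 - I*√1427547/1427547 (n = 1/(I*√1427547) - 264985/804131 = -I*√1427547/1427547 - 264985/804131 = -264985/804131 - I*√1427547/1427547 ≈ -0.32953 - 0.00083696*I)
-n = -(-264985/804131 - I*√1427547/1427547) = 264985/804131 + I*√1427547/1427547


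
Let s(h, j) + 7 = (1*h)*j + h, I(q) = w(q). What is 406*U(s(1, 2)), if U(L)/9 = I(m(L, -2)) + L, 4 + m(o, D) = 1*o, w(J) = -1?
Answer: -18270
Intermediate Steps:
m(o, D) = -4 + o (m(o, D) = -4 + 1*o = -4 + o)
I(q) = -1
s(h, j) = -7 + h + h*j (s(h, j) = -7 + ((1*h)*j + h) = -7 + (h*j + h) = -7 + (h + h*j) = -7 + h + h*j)
U(L) = -9 + 9*L (U(L) = 9*(-1 + L) = -9 + 9*L)
406*U(s(1, 2)) = 406*(-9 + 9*(-7 + 1 + 1*2)) = 406*(-9 + 9*(-7 + 1 + 2)) = 406*(-9 + 9*(-4)) = 406*(-9 - 36) = 406*(-45) = -18270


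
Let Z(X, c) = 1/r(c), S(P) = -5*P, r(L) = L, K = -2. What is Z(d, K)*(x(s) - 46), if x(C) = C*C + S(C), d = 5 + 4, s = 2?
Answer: 26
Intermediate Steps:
d = 9
x(C) = C**2 - 5*C (x(C) = C*C - 5*C = C**2 - 5*C)
Z(X, c) = 1/c
Z(d, K)*(x(s) - 46) = (2*(-5 + 2) - 46)/(-2) = -(2*(-3) - 46)/2 = -(-6 - 46)/2 = -1/2*(-52) = 26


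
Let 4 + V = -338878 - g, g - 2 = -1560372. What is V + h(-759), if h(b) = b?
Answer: 1220729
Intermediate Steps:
g = -1560370 (g = 2 - 1560372 = -1560370)
V = 1221488 (V = -4 + (-338878 - 1*(-1560370)) = -4 + (-338878 + 1560370) = -4 + 1221492 = 1221488)
V + h(-759) = 1221488 - 759 = 1220729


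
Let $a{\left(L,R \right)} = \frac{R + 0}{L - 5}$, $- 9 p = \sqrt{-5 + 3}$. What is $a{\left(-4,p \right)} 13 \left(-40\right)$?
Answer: $- \frac{520 i \sqrt{2}}{81} \approx - 9.0789 i$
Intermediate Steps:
$p = - \frac{i \sqrt{2}}{9}$ ($p = - \frac{\sqrt{-5 + 3}}{9} = - \frac{\sqrt{-2}}{9} = - \frac{i \sqrt{2}}{9} \approx - 0.15713 i$)
$a{\left(L,R \right)} = \frac{R}{-5 + L}$
$a{\left(-4,p \right)} 13 \left(-40\right) = \frac{\left(- \frac{1}{9}\right) i \sqrt{2}}{-5 - 4} \cdot 13 \left(-40\right) = \frac{\left(- \frac{1}{9}\right) i \sqrt{2}}{-9} \cdot 13 \left(-40\right) = - \frac{i \sqrt{2}}{9} \left(- \frac{1}{9}\right) 13 \left(-40\right) = \frac{i \sqrt{2}}{81} \cdot 13 \left(-40\right) = \frac{13 i \sqrt{2}}{81} \left(-40\right) = - \frac{520 i \sqrt{2}}{81}$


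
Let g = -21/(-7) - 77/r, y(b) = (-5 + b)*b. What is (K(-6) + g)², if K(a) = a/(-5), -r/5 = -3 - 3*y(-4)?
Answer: 5080516/308025 ≈ 16.494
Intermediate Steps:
y(b) = b*(-5 + b)
r = 555 (r = -5*(-3 - (-12)*(-5 - 4)) = -5*(-3 - (-12)*(-9)) = -5*(-3 - 3*36) = -5*(-3 - 108) = -5*(-111) = 555)
K(a) = -a/5 (K(a) = a*(-⅕) = -a/5)
g = 1588/555 (g = -21/(-7) - 77/555 = -21*(-⅐) - 77*1/555 = 3 - 77/555 = 1588/555 ≈ 2.8613)
(K(-6) + g)² = (-⅕*(-6) + 1588/555)² = (6/5 + 1588/555)² = (2254/555)² = 5080516/308025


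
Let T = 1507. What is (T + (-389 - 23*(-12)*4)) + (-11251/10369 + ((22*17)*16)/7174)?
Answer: 4860873681/2187859 ≈ 2221.8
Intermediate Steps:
(T + (-389 - 23*(-12)*4)) + (-11251/10369 + ((22*17)*16)/7174) = (1507 + (-389 - 23*(-12)*4)) + (-11251/10369 + ((22*17)*16)/7174) = (1507 + (-389 + 276*4)) + (-11251*1/10369 + (374*16)*(1/7174)) = (1507 + (-389 + 1104)) + (-11251/10369 + 5984*(1/7174)) = (1507 + 715) + (-11251/10369 + 176/211) = 2222 - 549017/2187859 = 4860873681/2187859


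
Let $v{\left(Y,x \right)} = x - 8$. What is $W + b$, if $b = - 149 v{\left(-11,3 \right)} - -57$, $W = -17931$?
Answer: $-17129$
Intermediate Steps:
$v{\left(Y,x \right)} = -8 + x$
$b = 802$ ($b = - 149 \left(-8 + 3\right) - -57 = \left(-149\right) \left(-5\right) + \left(-6 + 63\right) = 745 + 57 = 802$)
$W + b = -17931 + 802 = -17129$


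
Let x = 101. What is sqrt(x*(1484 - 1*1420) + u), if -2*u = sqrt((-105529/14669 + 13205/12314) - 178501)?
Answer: sqrt(210911695729211389184 - 90317033*I*sqrt(5824449215441341989782))/180634066 ≈ 80.41 - 1.3136*I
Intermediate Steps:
u = -I*sqrt(5824449215441341989782)/361268132 (u = -sqrt((-105529/14669 + 13205/12314) - 178501)/2 = -sqrt(-1105779961/180634066 - 178501)/2 = -I*sqrt(5824449215441341989782)/361268132 ≈ -211.25*I)
sqrt(x*(1484 - 1*1420) + u) = sqrt(101*(1484 - 1*1420) - I*sqrt(5824449215441341989782)/361268132) = sqrt(101*(1484 - 1420) - I*sqrt(5824449215441341989782)/361268132) = sqrt(101*64 - I*sqrt(5824449215441341989782)/361268132) = sqrt(6464 - I*sqrt(5824449215441341989782)/361268132)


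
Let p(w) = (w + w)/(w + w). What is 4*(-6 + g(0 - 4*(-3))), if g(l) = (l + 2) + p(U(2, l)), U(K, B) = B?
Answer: 36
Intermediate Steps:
p(w) = 1 (p(w) = (2*w)/((2*w)) = (2*w)*(1/(2*w)) = 1)
g(l) = 3 + l (g(l) = (l + 2) + 1 = (2 + l) + 1 = 3 + l)
4*(-6 + g(0 - 4*(-3))) = 4*(-6 + (3 + (0 - 4*(-3)))) = 4*(-6 + (3 + (0 + 12))) = 4*(-6 + (3 + 12)) = 4*(-6 + 15) = 4*9 = 36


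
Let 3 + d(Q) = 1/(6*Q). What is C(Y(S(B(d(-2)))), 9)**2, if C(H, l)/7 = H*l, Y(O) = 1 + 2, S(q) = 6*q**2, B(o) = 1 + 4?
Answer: 35721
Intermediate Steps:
d(Q) = -3 + 1/(6*Q)
B(o) = 5
Y(O) = 3
C(H, l) = 7*H*l (C(H, l) = 7*(H*l) = 7*H*l)
C(Y(S(B(d(-2)))), 9)**2 = (7*3*9)**2 = 189**2 = 35721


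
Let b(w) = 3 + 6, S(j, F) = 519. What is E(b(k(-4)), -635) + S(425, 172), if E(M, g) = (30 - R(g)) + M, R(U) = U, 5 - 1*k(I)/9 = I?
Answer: 1193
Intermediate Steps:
k(I) = 45 - 9*I
b(w) = 9
E(M, g) = 30 + M - g (E(M, g) = (30 - g) + M = 30 + M - g)
E(b(k(-4)), -635) + S(425, 172) = (30 + 9 - 1*(-635)) + 519 = (30 + 9 + 635) + 519 = 674 + 519 = 1193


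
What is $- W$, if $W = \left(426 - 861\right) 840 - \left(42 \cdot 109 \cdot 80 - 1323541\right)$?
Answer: $-591901$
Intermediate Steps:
$W = 591901$ ($W = \left(426 - 861\right) 840 - \left(4578 \cdot 80 - 1323541\right) = \left(426 - 861\right) 840 - \left(366240 - 1323541\right) = \left(-435\right) 840 - -957301 = -365400 + 957301 = 591901$)
$- W = \left(-1\right) 591901 = -591901$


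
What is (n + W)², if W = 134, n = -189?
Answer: 3025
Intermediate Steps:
(n + W)² = (-189 + 134)² = (-55)² = 3025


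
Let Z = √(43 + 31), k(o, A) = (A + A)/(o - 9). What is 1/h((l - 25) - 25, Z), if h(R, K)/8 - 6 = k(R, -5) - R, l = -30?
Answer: 89/61312 ≈ 0.0014516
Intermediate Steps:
k(o, A) = 2*A/(-9 + o) (k(o, A) = (2*A)/(-9 + o) = 2*A/(-9 + o))
Z = √74 ≈ 8.6023
h(R, K) = 48 - 80/(-9 + R) - 8*R (h(R, K) = 48 + 8*(2*(-5)/(-9 + R) - R) = 48 + 8*(-10/(-9 + R) - R) = 48 + 8*(-R - 10/(-9 + R)) = 48 + (-80/(-9 + R) - 8*R) = 48 - 80/(-9 + R) - 8*R)
1/h((l - 25) - 25, Z) = 1/(8*(-10 + (-9 + ((-30 - 25) - 25))*(6 - ((-30 - 25) - 25)))/(-9 + ((-30 - 25) - 25))) = 1/(8*(-10 + (-9 + (-55 - 25))*(6 - (-55 - 25)))/(-9 + (-55 - 25))) = 1/(8*(-10 + (-9 - 80)*(6 - 1*(-80)))/(-9 - 80)) = 1/(8*(-10 - 89*(6 + 80))/(-89)) = 1/(8*(-1/89)*(-10 - 89*86)) = 1/(8*(-1/89)*(-10 - 7654)) = 1/(8*(-1/89)*(-7664)) = 1/(61312/89) = 89/61312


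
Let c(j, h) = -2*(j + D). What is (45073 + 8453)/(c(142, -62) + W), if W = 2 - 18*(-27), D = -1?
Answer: 26763/103 ≈ 259.83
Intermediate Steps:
c(j, h) = 2 - 2*j (c(j, h) = -2*(j - 1) = -2*(-1 + j) = 2 - 2*j)
W = 488 (W = 2 + 486 = 488)
(45073 + 8453)/(c(142, -62) + W) = (45073 + 8453)/((2 - 2*142) + 488) = 53526/((2 - 284) + 488) = 53526/(-282 + 488) = 53526/206 = 53526*(1/206) = 26763/103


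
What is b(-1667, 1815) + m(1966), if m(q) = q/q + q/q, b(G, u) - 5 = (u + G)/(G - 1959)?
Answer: 341/49 ≈ 6.9592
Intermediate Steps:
b(G, u) = 5 + (G + u)/(-1959 + G) (b(G, u) = 5 + (u + G)/(G - 1959) = 5 + (G + u)/(-1959 + G))
m(q) = 2 (m(q) = 1 + 1 = 2)
b(-1667, 1815) + m(1966) = (-9795 + 1815 + 6*(-1667))/(-1959 - 1667) + 2 = (-9795 + 1815 - 10002)/(-3626) + 2 = -1/3626*(-17982) + 2 = 243/49 + 2 = 341/49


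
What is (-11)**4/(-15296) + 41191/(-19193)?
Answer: -53591897/17269184 ≈ -3.1033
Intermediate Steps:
(-11)**4/(-15296) + 41191/(-19193) = 14641*(-1/15296) + 41191*(-1/19193) = -14641/15296 - 2423/1129 = -53591897/17269184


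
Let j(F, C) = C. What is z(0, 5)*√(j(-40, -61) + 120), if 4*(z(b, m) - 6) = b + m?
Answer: 29*√59/4 ≈ 55.688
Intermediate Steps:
z(b, m) = 6 + b/4 + m/4 (z(b, m) = 6 + (b + m)/4 = 6 + (b/4 + m/4) = 6 + b/4 + m/4)
z(0, 5)*√(j(-40, -61) + 120) = (6 + (¼)*0 + (¼)*5)*√(-61 + 120) = (6 + 0 + 5/4)*√59 = 29*√59/4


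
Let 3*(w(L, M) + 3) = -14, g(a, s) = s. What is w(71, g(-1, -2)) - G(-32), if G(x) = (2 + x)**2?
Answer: -2723/3 ≈ -907.67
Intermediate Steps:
w(L, M) = -23/3 (w(L, M) = -3 + (1/3)*(-14) = -3 - 14/3 = -23/3)
w(71, g(-1, -2)) - G(-32) = -23/3 - (2 - 32)**2 = -23/3 - 1*(-30)**2 = -23/3 - 1*900 = -23/3 - 900 = -2723/3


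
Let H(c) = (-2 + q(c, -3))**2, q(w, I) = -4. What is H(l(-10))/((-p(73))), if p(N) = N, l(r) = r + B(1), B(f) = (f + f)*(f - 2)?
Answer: -36/73 ≈ -0.49315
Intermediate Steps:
B(f) = 2*f*(-2 + f) (B(f) = (2*f)*(-2 + f) = 2*f*(-2 + f))
l(r) = -2 + r (l(r) = r + 2*1*(-2 + 1) = r + 2*1*(-1) = r - 2 = -2 + r)
H(c) = 36 (H(c) = (-2 - 4)**2 = (-6)**2 = 36)
H(l(-10))/((-p(73))) = 36/((-1*73)) = 36/(-73) = 36*(-1/73) = -36/73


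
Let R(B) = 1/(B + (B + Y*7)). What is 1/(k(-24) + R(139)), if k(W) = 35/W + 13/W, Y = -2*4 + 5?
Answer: -257/513 ≈ -0.50097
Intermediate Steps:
Y = -3 (Y = -8 + 5 = -3)
k(W) = 48/W
R(B) = 1/(-21 + 2*B) (R(B) = 1/(B + (B - 3*7)) = 1/(B + (B - 21)) = 1/(B + (-21 + B)) = 1/(-21 + 2*B))
1/(k(-24) + R(139)) = 1/(48/(-24) + 1/(-21 + 2*139)) = 1/(48*(-1/24) + 1/(-21 + 278)) = 1/(-2 + 1/257) = 1/(-513/257) = -257/513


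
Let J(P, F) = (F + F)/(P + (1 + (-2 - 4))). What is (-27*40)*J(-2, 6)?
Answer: 12960/7 ≈ 1851.4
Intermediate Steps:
J(P, F) = 2*F/(-5 + P) (J(P, F) = (2*F)/(P + (1 - 6)) = (2*F)/(P - 5) = (2*F)/(-5 + P) = 2*F/(-5 + P))
(-27*40)*J(-2, 6) = (-27*40)*(2*6/(-5 - 2)) = -2160*6/(-7) = -2160*6*(-1)/7 = -1080*(-12/7) = 12960/7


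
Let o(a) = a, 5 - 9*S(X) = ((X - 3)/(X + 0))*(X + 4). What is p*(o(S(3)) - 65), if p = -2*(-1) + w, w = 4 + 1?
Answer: -4060/9 ≈ -451.11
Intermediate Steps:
S(X) = 5/9 - (-3 + X)*(4 + X)/(9*X) (S(X) = 5/9 - (X - 3)/(X + 0)*(X + 4)/9 = 5/9 - (-3 + X)/X*(4 + X)/9 = 5/9 - (-3 + X)*(4 + X)/(9*X))
w = 5
p = 7 (p = -2*(-1) + 5 = 2 + 5 = 7)
p*(o(S(3)) - 65) = 7*((⅑)*(12 - 1*3*(-4 + 3))/3 - 65) = 7*((⅑)*(⅓)*(12 - 1*3*(-1)) - 65) = 7*((⅑)*(⅓)*(12 + 3) - 65) = 7*((⅑)*(⅓)*15 - 65) = 7*(5/9 - 65) = 7*(-580/9) = -4060/9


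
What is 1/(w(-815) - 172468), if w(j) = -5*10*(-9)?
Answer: -1/172018 ≈ -5.8133e-6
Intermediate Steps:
w(j) = 450 (w(j) = -50*(-9) = 450)
1/(w(-815) - 172468) = 1/(450 - 172468) = 1/(-172018) = -1/172018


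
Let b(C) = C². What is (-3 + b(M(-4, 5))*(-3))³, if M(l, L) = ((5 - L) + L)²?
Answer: -6623488152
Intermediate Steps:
M(l, L) = 25 (M(l, L) = 5² = 25)
(-3 + b(M(-4, 5))*(-3))³ = (-3 + 25²*(-3))³ = (-3 + 625*(-3))³ = (-3 - 1875)³ = (-1878)³ = -6623488152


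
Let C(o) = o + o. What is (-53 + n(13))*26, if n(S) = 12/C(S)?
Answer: -1366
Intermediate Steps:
C(o) = 2*o
n(S) = 6/S (n(S) = 12/((2*S)) = 12*(1/(2*S)) = 6/S)
(-53 + n(13))*26 = (-53 + 6/13)*26 = -683/13*26 = -1366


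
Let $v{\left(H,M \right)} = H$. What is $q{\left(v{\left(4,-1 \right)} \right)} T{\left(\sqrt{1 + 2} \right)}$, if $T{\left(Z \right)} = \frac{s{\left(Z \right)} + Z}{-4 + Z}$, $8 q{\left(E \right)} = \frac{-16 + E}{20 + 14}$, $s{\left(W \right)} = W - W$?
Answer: $\frac{9}{884} + \frac{3 \sqrt{3}}{221} \approx 0.033693$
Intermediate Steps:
$s{\left(W \right)} = 0$
$q{\left(E \right)} = - \frac{1}{17} + \frac{E}{272}$ ($q{\left(E \right)} = \frac{\left(-16 + E\right) \frac{1}{20 + 14}}{8} = \frac{\left(-16 + E\right) \frac{1}{34}}{8} = \frac{- \frac{8}{17} + \frac{E}{34}}{8} = - \frac{1}{17} + \frac{E}{272}$)
$T{\left(Z \right)} = \frac{Z}{-4 + Z}$ ($T{\left(Z \right)} = \frac{0 + Z}{-4 + Z} = \frac{Z}{-4 + Z}$)
$q{\left(v{\left(4,-1 \right)} \right)} T{\left(\sqrt{1 + 2} \right)} = \left(- \frac{1}{17} + \frac{1}{272} \cdot 4\right) \frac{\sqrt{1 + 2}}{-4 + \sqrt{1 + 2}} = \left(- \frac{1}{17} + \frac{1}{68}\right) \frac{\sqrt{3}}{-4 + \sqrt{3}} = - \frac{3 \frac{\sqrt{3}}{-4 + \sqrt{3}}}{68} = - \frac{3 \sqrt{3}}{68 \left(-4 + \sqrt{3}\right)}$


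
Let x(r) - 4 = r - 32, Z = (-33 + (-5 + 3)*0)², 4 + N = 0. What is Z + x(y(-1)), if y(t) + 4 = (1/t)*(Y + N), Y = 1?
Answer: 1060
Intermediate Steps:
N = -4 (N = -4 + 0 = -4)
y(t) = -4 - 3/t (y(t) = -4 + (1/t)*(1 - 4) = -4 - 3/t)
Z = 1089 (Z = (-33 - 2*0)² = (-33 + 0)² = (-33)² = 1089)
x(r) = -28 + r (x(r) = 4 + (r - 32) = 4 + (-32 + r) = -28 + r)
Z + x(y(-1)) = 1089 + (-28 + (-4 - 3/(-1))) = 1089 + (-28 + (-4 - 3*(-1))) = 1089 + (-28 + (-4 + 3)) = 1089 + (-28 - 1) = 1089 - 29 = 1060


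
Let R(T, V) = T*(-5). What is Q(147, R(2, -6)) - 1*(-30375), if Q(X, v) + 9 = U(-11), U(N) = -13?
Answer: 30353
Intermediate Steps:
R(T, V) = -5*T
Q(X, v) = -22 (Q(X, v) = -9 - 13 = -22)
Q(147, R(2, -6)) - 1*(-30375) = -22 - 1*(-30375) = -22 + 30375 = 30353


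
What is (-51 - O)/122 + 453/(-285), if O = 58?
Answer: -28777/11590 ≈ -2.4829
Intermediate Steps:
(-51 - O)/122 + 453/(-285) = (-51 - 1*58)/122 + 453/(-285) = (-51 - 58)*(1/122) + 453*(-1/285) = -109*1/122 - 151/95 = -109/122 - 151/95 = -28777/11590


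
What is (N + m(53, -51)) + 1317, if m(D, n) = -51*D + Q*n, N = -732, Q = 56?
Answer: -4974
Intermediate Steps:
m(D, n) = -51*D + 56*n
(N + m(53, -51)) + 1317 = (-732 + (-51*53 + 56*(-51))) + 1317 = (-732 + (-2703 - 2856)) + 1317 = (-732 - 5559) + 1317 = -6291 + 1317 = -4974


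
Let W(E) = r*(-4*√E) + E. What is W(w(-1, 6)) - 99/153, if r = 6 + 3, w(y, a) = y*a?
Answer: -113/17 - 36*I*√6 ≈ -6.6471 - 88.182*I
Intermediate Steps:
w(y, a) = a*y
r = 9
W(E) = E - 36*√E (W(E) = 9*(-4*√E) + E = -36*√E + E = E - 36*√E)
W(w(-1, 6)) - 99/153 = (6*(-1) - 36*I*√6) - 99/153 = (-6 - 36*I*√6) - 99*1/153 = (-6 - 36*I*√6) - 11/17 = -113/17 - 36*I*√6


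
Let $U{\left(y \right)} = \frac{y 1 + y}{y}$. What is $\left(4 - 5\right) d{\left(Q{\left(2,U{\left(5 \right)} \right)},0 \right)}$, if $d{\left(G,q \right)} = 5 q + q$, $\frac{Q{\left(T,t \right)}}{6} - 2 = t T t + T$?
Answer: $0$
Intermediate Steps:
$U{\left(y \right)} = 2$ ($U{\left(y \right)} = \frac{y + y}{y} = \frac{2 y}{y} = 2$)
$Q{\left(T,t \right)} = 12 + 6 T + 6 T t^{2}$ ($Q{\left(T,t \right)} = 12 + 6 \left(t T t + T\right) = 12 + 6 \left(T t t + T\right) = 12 + 6 \left(T t^{2} + T\right) = 12 + 6 \left(T + T t^{2}\right) = 12 + \left(6 T + 6 T t^{2}\right) = 12 + 6 T + 6 T t^{2}$)
$d{\left(G,q \right)} = 6 q$
$\left(4 - 5\right) d{\left(Q{\left(2,U{\left(5 \right)} \right)},0 \right)} = \left(4 - 5\right) 6 \cdot 0 = \left(4 - 5\right) 0 = \left(-1\right) 0 = 0$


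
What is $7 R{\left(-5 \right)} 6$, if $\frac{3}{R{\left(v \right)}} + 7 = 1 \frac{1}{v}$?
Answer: $- \frac{35}{2} \approx -17.5$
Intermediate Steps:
$R{\left(v \right)} = \frac{3}{-7 + \frac{1}{v}}$ ($R{\left(v \right)} = \frac{3}{-7 + 1 \frac{1}{v}} = \frac{3}{-7 + \frac{1}{v}}$)
$7 R{\left(-5 \right)} 6 = 7 \left(\left(-3\right) \left(-5\right) \frac{1}{-1 + 7 \left(-5\right)}\right) 6 = 7 \left(\left(-3\right) \left(-5\right) \frac{1}{-1 - 35}\right) 6 = 7 \left(\left(-3\right) \left(-5\right) \frac{1}{-36}\right) 6 = 7 \left(\left(-3\right) \left(-5\right) \left(- \frac{1}{36}\right)\right) 6 = 7 \left(- \frac{5}{12}\right) 6 = \left(- \frac{35}{12}\right) 6 = - \frac{35}{2}$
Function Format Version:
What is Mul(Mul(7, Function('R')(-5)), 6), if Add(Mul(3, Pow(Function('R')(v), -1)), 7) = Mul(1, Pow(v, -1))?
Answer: Rational(-35, 2) ≈ -17.500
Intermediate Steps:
Function('R')(v) = Mul(3, Pow(Add(-7, Pow(v, -1)), -1)) (Function('R')(v) = Mul(3, Pow(Add(-7, Mul(1, Pow(v, -1))), -1)) = Mul(3, Pow(Add(-7, Pow(v, -1)), -1)))
Mul(Mul(7, Function('R')(-5)), 6) = Mul(Mul(7, Mul(-3, -5, Pow(Add(-1, Mul(7, -5)), -1))), 6) = Mul(Mul(7, Mul(-3, -5, Pow(Add(-1, -35), -1))), 6) = Mul(Mul(7, Mul(-3, -5, Pow(-36, -1))), 6) = Mul(Mul(7, Mul(-3, -5, Rational(-1, 36))), 6) = Mul(Mul(7, Rational(-5, 12)), 6) = Mul(Rational(-35, 12), 6) = Rational(-35, 2)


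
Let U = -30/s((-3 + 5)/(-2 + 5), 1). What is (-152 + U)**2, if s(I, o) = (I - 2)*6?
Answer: 351649/16 ≈ 21978.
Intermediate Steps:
s(I, o) = -12 + 6*I (s(I, o) = (-2 + I)*6 = -12 + 6*I)
U = 15/4 (U = -30/(-12 + 6*((-3 + 5)/(-2 + 5))) = -30/(-12 + 6*(2/3)) = -30/(-12 + 4) = -30/(-8) = -30*(-1/8) = 15/4 ≈ 3.7500)
(-152 + U)**2 = (-152 + 15/4)**2 = (-593/4)**2 = 351649/16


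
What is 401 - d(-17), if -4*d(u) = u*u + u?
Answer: 469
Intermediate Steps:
d(u) = -u/4 - u²/4 (d(u) = -(u*u + u)/4 = -(u² + u)/4 = -(u + u²)/4 = -u/4 - u²/4)
401 - d(-17) = 401 - (-1)*(-17)*(1 - 17)/4 = 401 - (-1)*(-17)*(-16)/4 = 401 - 1*(-68) = 401 + 68 = 469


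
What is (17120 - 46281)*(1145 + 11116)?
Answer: -357543021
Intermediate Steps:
(17120 - 46281)*(1145 + 11116) = -29161*12261 = -357543021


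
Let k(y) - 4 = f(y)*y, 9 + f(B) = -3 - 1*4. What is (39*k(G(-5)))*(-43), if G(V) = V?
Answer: -140868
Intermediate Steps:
f(B) = -16 (f(B) = -9 + (-3 - 1*4) = -9 + (-3 - 4) = -9 - 7 = -16)
k(y) = 4 - 16*y
(39*k(G(-5)))*(-43) = (39*(4 - 16*(-5)))*(-43) = (39*(4 + 80))*(-43) = (39*84)*(-43) = 3276*(-43) = -140868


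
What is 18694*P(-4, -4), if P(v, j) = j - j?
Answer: 0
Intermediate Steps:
P(v, j) = 0
18694*P(-4, -4) = 18694*0 = 0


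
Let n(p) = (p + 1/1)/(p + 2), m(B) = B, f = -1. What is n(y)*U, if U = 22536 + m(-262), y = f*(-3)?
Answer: 89096/5 ≈ 17819.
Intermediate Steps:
y = 3 (y = -1*(-3) = 3)
n(p) = (1 + p)/(2 + p) (n(p) = (p + 1)/(2 + p) = (1 + p)/(2 + p))
U = 22274 (U = 22536 - 262 = 22274)
n(y)*U = ((1 + 3)/(2 + 3))*22274 = (4/5)*22274 = 89096/5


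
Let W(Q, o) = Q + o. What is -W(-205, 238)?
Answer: -33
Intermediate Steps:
-W(-205, 238) = -(-205 + 238) = -1*33 = -33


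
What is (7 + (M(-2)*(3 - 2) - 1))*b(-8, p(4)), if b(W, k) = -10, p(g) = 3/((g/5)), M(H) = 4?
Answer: -100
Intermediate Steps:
p(g) = 15/g (p(g) = 3/((g*(⅕))) = 3/((g/5)) = 3*(5/g) = 15/g)
(7 + (M(-2)*(3 - 2) - 1))*b(-8, p(4)) = (7 + (4*(3 - 2) - 1))*(-10) = (7 + (4*1 - 1))*(-10) = (7 + (4 - 1))*(-10) = (7 + 3)*(-10) = 10*(-10) = -100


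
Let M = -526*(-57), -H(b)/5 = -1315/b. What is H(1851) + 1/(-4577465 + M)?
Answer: 29899698874/8417391033 ≈ 3.5521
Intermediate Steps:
H(b) = 6575/b (H(b) = -(-6575)/b = 6575/b)
M = 29982
H(1851) + 1/(-4577465 + M) = 6575/1851 + 1/(-4577465 + 29982) = 6575*(1/1851) + 1/(-4547483) = 6575/1851 - 1/4547483 = 29899698874/8417391033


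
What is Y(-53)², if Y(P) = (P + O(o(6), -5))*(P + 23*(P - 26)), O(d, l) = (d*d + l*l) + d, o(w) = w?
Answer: 685392400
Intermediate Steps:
O(d, l) = d + d² + l² (O(d, l) = (d² + l²) + d = d + d² + l²)
Y(P) = (-598 + 24*P)*(67 + P) (Y(P) = (P + (6 + 6² + (-5)²))*(P + 23*(P - 26)) = (P + (6 + 36 + 25))*(P + 23*(-26 + P)) = (P + 67)*(P + (-598 + 23*P)) = (67 + P)*(-598 + 24*P) = (-598 + 24*P)*(67 + P))
Y(-53)² = (-40066 + 24*(-53)² + 1010*(-53))² = (-40066 + 24*2809 - 53530)² = (-40066 + 67416 - 53530)² = (-26180)² = 685392400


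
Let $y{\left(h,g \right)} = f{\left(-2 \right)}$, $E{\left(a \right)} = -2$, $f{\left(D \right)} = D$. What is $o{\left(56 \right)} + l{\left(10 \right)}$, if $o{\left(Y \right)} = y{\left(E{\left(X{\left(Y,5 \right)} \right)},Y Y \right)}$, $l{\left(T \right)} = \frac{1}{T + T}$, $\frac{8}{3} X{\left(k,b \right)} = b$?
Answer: $- \frac{39}{20} \approx -1.95$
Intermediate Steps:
$X{\left(k,b \right)} = \frac{3 b}{8}$
$y{\left(h,g \right)} = -2$
$l{\left(T \right)} = \frac{1}{2 T}$
$o{\left(Y \right)} = -2$
$o{\left(56 \right)} + l{\left(10 \right)} = -2 + \frac{1}{2 \cdot 10} = -2 + \frac{1}{2} \cdot \frac{1}{10} = -2 + \frac{1}{20} = - \frac{39}{20}$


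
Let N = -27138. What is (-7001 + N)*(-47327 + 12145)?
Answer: 1201078298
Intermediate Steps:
(-7001 + N)*(-47327 + 12145) = (-7001 - 27138)*(-47327 + 12145) = -34139*(-35182) = 1201078298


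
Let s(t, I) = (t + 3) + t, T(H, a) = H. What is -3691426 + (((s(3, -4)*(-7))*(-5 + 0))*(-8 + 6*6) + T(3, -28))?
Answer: -3682603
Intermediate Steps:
s(t, I) = 3 + 2*t (s(t, I) = (3 + t) + t = 3 + 2*t)
-3691426 + (((s(3, -4)*(-7))*(-5 + 0))*(-8 + 6*6) + T(3, -28)) = -3691426 + ((((3 + 2*3)*(-7))*(-5 + 0))*(-8 + 6*6) + 3) = -3691426 + ((((3 + 6)*(-7))*(-5))*(-8 + 36) + 3) = -3691426 + (((9*(-7))*(-5))*28 + 3) = -3691426 + (-63*(-5)*28 + 3) = -3691426 + (315*28 + 3) = -3691426 + (8820 + 3) = -3691426 + 8823 = -3682603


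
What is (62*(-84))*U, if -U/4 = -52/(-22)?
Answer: 541632/11 ≈ 49239.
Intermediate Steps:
U = -104/11 (U = -(-208)/(-22) = -(-208)*(-1)/22 = -4*26/11 = -104/11 ≈ -9.4545)
(62*(-84))*U = (62*(-84))*(-104/11) = -5208*(-104/11) = 541632/11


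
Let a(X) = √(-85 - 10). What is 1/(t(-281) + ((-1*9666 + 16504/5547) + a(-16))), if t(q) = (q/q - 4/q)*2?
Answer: -23472042568334736/226763545531718978359 - 2429567511849*I*√95/226763545531718978359 ≈ -0.00010351 - 1.0443e-7*I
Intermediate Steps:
t(q) = 2 - 8/q (t(q) = (1 - 4/q)*2 = 2 - 8/q)
a(X) = I*√95 (a(X) = √(-95) = I*√95)
1/(t(-281) + ((-1*9666 + 16504/5547) + a(-16))) = 1/((2 - 8/(-281)) + ((-1*9666 + 16504/5547) + I*√95)) = 1/((2 - 8*(-1/281)) + ((-9666 + 16504*(1/5547)) + I*√95)) = 1/((2 + 8/281) + ((-9666 + 16504/5547) + I*√95)) = 1/(570/281 + (-53600798/5547 + I*√95)) = 1/(-15058662448/1558707 + I*√95)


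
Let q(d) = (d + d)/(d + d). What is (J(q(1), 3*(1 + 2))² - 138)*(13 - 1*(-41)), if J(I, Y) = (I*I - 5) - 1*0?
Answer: -6588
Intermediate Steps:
q(d) = 1 (q(d) = (2*d)/((2*d)) = (2*d)*(1/(2*d)) = 1)
J(I, Y) = -5 + I² (J(I, Y) = (I² - 5) + 0 = (-5 + I²) + 0 = -5 + I²)
(J(q(1), 3*(1 + 2))² - 138)*(13 - 1*(-41)) = ((-5 + 1²)² - 138)*(13 - 1*(-41)) = ((-5 + 1)² - 138)*(13 + 41) = ((-4)² - 138)*54 = (16 - 138)*54 = -122*54 = -6588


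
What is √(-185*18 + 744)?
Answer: I*√2586 ≈ 50.853*I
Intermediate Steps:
√(-185*18 + 744) = √(-3330 + 744) = √(-2586) = I*√2586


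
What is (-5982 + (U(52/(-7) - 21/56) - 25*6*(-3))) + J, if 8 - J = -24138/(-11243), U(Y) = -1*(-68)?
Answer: -61365946/11243 ≈ -5458.1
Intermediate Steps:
U(Y) = 68
J = 65806/11243 (J = 8 - (-24138)/(-11243) = 8 - (-24138)*(-1)/11243 = 8 - 1*24138/11243 = 8 - 24138/11243 = 65806/11243 ≈ 5.8531)
(-5982 + (U(52/(-7) - 21/56) - 25*6*(-3))) + J = (-5982 + (68 - 25*6*(-3))) + 65806/11243 = (-5982 + (68 - 150*(-3))) + 65806/11243 = (-5982 + (68 + 450)) + 65806/11243 = (-5982 + 518) + 65806/11243 = -5464 + 65806/11243 = -61365946/11243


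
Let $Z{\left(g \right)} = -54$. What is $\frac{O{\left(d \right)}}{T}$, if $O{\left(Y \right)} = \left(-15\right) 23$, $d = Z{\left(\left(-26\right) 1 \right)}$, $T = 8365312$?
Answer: $- \frac{345}{8365312} \approx -4.1242 \cdot 10^{-5}$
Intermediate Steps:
$d = -54$
$O{\left(Y \right)} = -345$
$\frac{O{\left(d \right)}}{T} = - \frac{345}{8365312}$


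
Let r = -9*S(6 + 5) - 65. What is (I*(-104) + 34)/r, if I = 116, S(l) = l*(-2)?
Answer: -12030/133 ≈ -90.451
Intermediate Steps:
S(l) = -2*l
r = 133 (r = -(-18)*(6 + 5) - 65 = -(-18)*11 - 65 = -9*(-22) - 65 = 198 - 65 = 133)
(I*(-104) + 34)/r = (116*(-104) + 34)/133 = (-12064 + 34)*(1/133) = -12030*1/133 = -12030/133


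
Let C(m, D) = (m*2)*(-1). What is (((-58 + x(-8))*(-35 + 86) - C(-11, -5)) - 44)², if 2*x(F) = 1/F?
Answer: 2345949225/256 ≈ 9.1639e+6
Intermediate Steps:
C(m, D) = -2*m (C(m, D) = (2*m)*(-1) = -2*m)
x(F) = 1/(2*F)
(((-58 + x(-8))*(-35 + 86) - C(-11, -5)) - 44)² = (((-58 + (½)/(-8))*(-35 + 86) - (-2)*(-11)) - 44)² = (((-58 + (½)*(-⅛))*51 - 1*22) - 44)² = (((-58 - 1/16)*51 - 22) - 44)² = ((-929/16*51 - 22) - 44)² = ((-47379/16 - 22) - 44)² = (-47731/16 - 44)² = (-48435/16)² = 2345949225/256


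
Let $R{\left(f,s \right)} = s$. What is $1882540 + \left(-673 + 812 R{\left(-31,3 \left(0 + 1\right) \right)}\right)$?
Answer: $1884303$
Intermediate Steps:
$1882540 + \left(-673 + 812 R{\left(-31,3 \left(0 + 1\right) \right)}\right) = 1882540 - \left(673 - 812 \cdot 3 \left(0 + 1\right)\right) = 1882540 - \left(673 - 812 \cdot 3 \cdot 1\right) = 1882540 + \left(-673 + 812 \cdot 3\right) = 1882540 + \left(-673 + 2436\right) = 1882540 + 1763 = 1884303$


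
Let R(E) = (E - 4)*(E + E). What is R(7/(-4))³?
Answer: 4173281/512 ≈ 8150.9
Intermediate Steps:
R(E) = 2*E*(-4 + E) (R(E) = (-4 + E)*(2*E) = 2*E*(-4 + E))
R(7/(-4))³ = (2*(7/(-4))*(-4 + 7/(-4)))³ = (2*(7*(-¼))*(-4 + 7*(-¼)))³ = (2*(-7/4)*(-4 - 7/4))³ = (2*(-7/4)*(-23/4))³ = (161/8)³ = 4173281/512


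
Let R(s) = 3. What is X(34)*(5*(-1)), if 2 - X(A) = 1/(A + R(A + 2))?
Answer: -365/37 ≈ -9.8649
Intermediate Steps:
X(A) = 2 - 1/(3 + A) (X(A) = 2 - 1/(A + 3) = 2 - 1/(3 + A))
X(34)*(5*(-1)) = ((5 + 2*34)/(3 + 34))*(5*(-1)) = ((5 + 68)/37)*(-5) = ((1/37)*73)*(-5) = (73/37)*(-5) = -365/37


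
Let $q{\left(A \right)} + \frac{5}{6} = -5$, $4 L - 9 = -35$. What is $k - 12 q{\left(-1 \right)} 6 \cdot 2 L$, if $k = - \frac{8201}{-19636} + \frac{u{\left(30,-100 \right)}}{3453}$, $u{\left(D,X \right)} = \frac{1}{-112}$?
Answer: $- \frac{10364946250465}{1898487024} \approx -5459.6$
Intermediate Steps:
$L = - \frac{13}{2}$ ($L = \frac{9}{4} + \frac{1}{4} \left(-35\right) = \frac{9}{4} - \frac{35}{4} = - \frac{13}{2} \approx -6.5$)
$u{\left(D,X \right)} = - \frac{1}{112}$
$q{\left(A \right)} = - \frac{35}{6}$ ($q{\left(A \right)} = - \frac{5}{6} - 5 = - \frac{35}{6}$)
$k = \frac{792900575}{1898487024}$ ($k = - \frac{8201}{-19636} - \frac{1}{112 \cdot 3453} = \left(-8201\right) \left(- \frac{1}{19636}\right) - \frac{1}{386736} = \frac{8201}{19636} - \frac{1}{386736} = \frac{792900575}{1898487024} \approx 0.41765$)
$k - 12 q{\left(-1 \right)} 6 \cdot 2 L = \frac{792900575}{1898487024} - 12 \left(- \frac{35}{6}\right) 6 \cdot 2 \left(- \frac{13}{2}\right) = \frac{792900575}{1898487024} - 12 \left(\left(-35\right) 2\right) \left(- \frac{13}{2}\right) = \frac{792900575}{1898487024} - 12 \left(-70\right) \left(- \frac{13}{2}\right) = \frac{792900575}{1898487024} - \left(-840\right) \left(- \frac{13}{2}\right) = \frac{792900575}{1898487024} - 5460 = - \frac{10364946250465}{1898487024}$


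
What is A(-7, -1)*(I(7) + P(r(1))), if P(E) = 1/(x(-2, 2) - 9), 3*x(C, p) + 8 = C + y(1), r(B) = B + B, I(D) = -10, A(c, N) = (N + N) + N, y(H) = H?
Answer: 121/4 ≈ 30.250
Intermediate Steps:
A(c, N) = 3*N (A(c, N) = 2*N + N = 3*N)
r(B) = 2*B
x(C, p) = -7/3 + C/3 (x(C, p) = -8/3 + (C + 1)/3 = -8/3 + (1 + C)/3 = -8/3 + (⅓ + C/3) = -7/3 + C/3)
P(E) = -1/12 (P(E) = 1/((-7/3 + (⅓)*(-2)) - 9) = 1/((-7/3 - ⅔) - 9) = 1/(-3 - 9) = 1/(-12) = -1/12)
A(-7, -1)*(I(7) + P(r(1))) = (3*(-1))*(-10 - 1/12) = -3*(-121/12) = 121/4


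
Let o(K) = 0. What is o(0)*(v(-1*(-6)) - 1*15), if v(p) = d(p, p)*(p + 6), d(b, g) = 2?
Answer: 0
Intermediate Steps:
v(p) = 12 + 2*p (v(p) = 2*(p + 6) = 2*(6 + p) = 12 + 2*p)
o(0)*(v(-1*(-6)) - 1*15) = 0*((12 + 2*(-1*(-6))) - 1*15) = 0*((12 + 2*6) - 15) = 0*((12 + 12) - 15) = 0*(24 - 15) = 0*9 = 0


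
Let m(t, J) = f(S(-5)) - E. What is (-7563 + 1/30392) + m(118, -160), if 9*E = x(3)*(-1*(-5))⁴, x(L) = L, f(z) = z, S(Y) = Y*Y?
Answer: -706279685/91176 ≈ -7746.3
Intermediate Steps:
S(Y) = Y²
E = 625/3 (E = (3*(-1*(-5))⁴)/9 = (3*5⁴)/9 = (3*625)/9 = (⅑)*1875 = 625/3 ≈ 208.33)
m(t, J) = -550/3 (m(t, J) = (-5)² - 1*625/3 = 25 - 625/3 = -550/3)
(-7563 + 1/30392) + m(118, -160) = (-7563 + 1/30392) - 550/3 = -229854695/30392 - 550/3 = -706279685/91176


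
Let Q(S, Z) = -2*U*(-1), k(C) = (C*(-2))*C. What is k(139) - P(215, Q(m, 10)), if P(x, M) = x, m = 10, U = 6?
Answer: -38857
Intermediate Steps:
k(C) = -2*C² (k(C) = (-2*C)*C = -2*C²)
Q(S, Z) = 12 (Q(S, Z) = -2*6*(-1) = -12*(-1) = 12)
k(139) - P(215, Q(m, 10)) = -2*139² - 1*215 = -2*19321 - 215 = -38642 - 215 = -38857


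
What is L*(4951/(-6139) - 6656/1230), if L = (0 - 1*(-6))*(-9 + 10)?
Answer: -46950914/1258495 ≈ -37.307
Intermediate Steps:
L = 6 (L = (0 + 6)*1 = 6*1 = 6)
L*(4951/(-6139) - 6656/1230) = 6*(4951/(-6139) - 6656/1230) = 6*(4951*(-1/6139) - 6656*1/1230) = 6*(-4951/6139 - 3328/615) = 6*(-23475457/3775485) = -46950914/1258495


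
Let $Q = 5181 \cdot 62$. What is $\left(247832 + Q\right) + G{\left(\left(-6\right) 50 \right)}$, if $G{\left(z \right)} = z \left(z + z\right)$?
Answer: $749054$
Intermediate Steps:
$G{\left(z \right)} = 2 z^{2}$ ($G{\left(z \right)} = z 2 z = 2 z^{2}$)
$Q = 321222$
$\left(247832 + Q\right) + G{\left(\left(-6\right) 50 \right)} = \left(247832 + 321222\right) + 2 \left(\left(-6\right) 50\right)^{2} = 569054 + 2 \left(-300\right)^{2} = 569054 + 2 \cdot 90000 = 569054 + 180000 = 749054$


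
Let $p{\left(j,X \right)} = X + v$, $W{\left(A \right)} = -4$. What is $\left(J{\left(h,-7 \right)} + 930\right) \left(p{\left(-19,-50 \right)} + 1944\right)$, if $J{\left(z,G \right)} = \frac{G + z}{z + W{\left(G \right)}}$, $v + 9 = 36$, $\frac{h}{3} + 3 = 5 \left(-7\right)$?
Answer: $\frac{211042981}{118} \approx 1.7885 \cdot 10^{6}$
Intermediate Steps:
$h = -114$ ($h = -9 + 3 \cdot 5 \left(-7\right) = -9 + 3 \left(-35\right) = -9 - 105 = -114$)
$v = 27$ ($v = -9 + 36 = 27$)
$J{\left(z,G \right)} = \frac{G + z}{-4 + z}$ ($J{\left(z,G \right)} = \frac{G + z}{z - 4} = \frac{G + z}{-4 + z}$)
$p{\left(j,X \right)} = 27 + X$ ($p{\left(j,X \right)} = X + 27 = 27 + X$)
$\left(J{\left(h,-7 \right)} + 930\right) \left(p{\left(-19,-50 \right)} + 1944\right) = \left(\frac{-7 - 114}{-4 - 114} + 930\right) \left(\left(27 - 50\right) + 1944\right) = \left(\frac{1}{-118} \left(-121\right) + 930\right) \left(-23 + 1944\right) = \left(\left(- \frac{1}{118}\right) \left(-121\right) + 930\right) 1921 = \left(\frac{121}{118} + 930\right) 1921 = \frac{109861}{118} \cdot 1921 = \frac{211042981}{118}$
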